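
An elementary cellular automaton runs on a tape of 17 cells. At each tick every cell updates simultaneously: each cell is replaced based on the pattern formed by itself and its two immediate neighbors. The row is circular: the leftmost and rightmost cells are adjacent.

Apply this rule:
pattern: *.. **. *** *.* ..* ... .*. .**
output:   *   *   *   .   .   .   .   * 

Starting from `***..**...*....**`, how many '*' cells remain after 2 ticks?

tick 1: ****.***...*...**
tick 2: ****.****...*..**
count of *: 11

11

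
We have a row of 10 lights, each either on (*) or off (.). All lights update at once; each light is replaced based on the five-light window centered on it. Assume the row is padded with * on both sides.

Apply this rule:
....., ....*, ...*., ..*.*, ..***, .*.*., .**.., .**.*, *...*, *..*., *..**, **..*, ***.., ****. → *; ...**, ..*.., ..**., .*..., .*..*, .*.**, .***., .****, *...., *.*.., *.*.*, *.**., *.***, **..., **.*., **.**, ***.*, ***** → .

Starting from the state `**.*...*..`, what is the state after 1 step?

*....**..*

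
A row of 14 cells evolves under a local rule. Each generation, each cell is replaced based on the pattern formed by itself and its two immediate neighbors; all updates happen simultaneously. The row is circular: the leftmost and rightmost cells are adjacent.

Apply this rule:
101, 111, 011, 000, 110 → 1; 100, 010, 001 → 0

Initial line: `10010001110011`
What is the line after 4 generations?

11110011110011

10000101110011
10110011110011
11110011110011
11110011110011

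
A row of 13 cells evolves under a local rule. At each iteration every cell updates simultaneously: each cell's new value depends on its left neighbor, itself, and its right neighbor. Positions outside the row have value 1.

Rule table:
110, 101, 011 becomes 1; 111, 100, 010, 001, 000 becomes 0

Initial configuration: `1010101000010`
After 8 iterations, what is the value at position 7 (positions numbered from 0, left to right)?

0

iteration 1: 1101010000001
iteration 2: 0110100000001
iteration 3: 1111000000001
iteration 4: 0001000000001
iteration 5: 0000000000001
iteration 6: 0000000000001  (fixed point — unchanged through iteration 8)
position 7 holds 0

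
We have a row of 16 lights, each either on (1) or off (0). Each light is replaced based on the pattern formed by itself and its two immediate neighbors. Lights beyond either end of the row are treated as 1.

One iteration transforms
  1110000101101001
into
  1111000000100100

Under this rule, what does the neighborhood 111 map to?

At position 0 the neighborhood is 111; the next row has 1 there.

1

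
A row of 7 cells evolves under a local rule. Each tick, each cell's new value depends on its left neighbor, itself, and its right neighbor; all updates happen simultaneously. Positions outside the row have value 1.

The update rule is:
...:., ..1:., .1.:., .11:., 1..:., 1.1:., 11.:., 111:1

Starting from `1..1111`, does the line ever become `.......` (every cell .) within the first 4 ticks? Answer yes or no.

....111
.....11
......1
.......
all cells are . at tick 4

yes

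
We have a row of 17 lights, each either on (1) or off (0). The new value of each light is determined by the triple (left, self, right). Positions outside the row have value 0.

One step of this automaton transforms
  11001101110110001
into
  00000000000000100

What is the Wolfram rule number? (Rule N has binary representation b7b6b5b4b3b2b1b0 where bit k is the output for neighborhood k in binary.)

position 8: 111 → 0  (bit 7 = 0)
position 1: 110 → 0  (bit 6 = 0)
position 6: 101 → 0  (bit 5 = 0)
position 2: 100 → 0  (bit 4 = 0)
position 0: 011 → 0  (bit 3 = 0)
position 16: 010 → 0  (bit 2 = 0)
position 3: 001 → 0  (bit 1 = 0)
position 14: 000 → 1  (bit 0 = 1)
bits b7..b0 = 00000001 = 1

1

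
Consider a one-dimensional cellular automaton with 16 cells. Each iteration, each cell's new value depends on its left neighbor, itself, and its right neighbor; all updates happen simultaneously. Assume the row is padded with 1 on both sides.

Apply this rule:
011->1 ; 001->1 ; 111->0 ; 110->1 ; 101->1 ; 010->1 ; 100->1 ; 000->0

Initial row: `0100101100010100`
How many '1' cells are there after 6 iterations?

1111111110111111
0000000011100000
1000000110110001
1100001111111011
0110011000001110
1111111100011011
count of 1: 12

12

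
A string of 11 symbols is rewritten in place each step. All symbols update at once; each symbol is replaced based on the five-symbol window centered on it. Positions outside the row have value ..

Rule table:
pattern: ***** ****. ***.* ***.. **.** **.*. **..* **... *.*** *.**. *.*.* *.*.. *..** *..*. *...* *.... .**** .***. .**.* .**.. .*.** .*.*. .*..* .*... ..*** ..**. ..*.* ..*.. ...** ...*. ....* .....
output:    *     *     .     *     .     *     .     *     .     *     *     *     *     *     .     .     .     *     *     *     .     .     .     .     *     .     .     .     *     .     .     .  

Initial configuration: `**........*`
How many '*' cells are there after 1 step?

2

.**........
count of *: 2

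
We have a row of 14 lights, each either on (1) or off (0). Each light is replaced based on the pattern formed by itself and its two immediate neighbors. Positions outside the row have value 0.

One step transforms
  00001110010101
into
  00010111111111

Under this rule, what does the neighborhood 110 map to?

1

At position 6 the neighborhood is 110; the next row has 1 there.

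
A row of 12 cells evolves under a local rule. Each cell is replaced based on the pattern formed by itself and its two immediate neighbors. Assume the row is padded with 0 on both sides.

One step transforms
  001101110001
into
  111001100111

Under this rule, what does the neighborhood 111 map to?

At position 6 the neighborhood is 111; the next row has 1 there.

1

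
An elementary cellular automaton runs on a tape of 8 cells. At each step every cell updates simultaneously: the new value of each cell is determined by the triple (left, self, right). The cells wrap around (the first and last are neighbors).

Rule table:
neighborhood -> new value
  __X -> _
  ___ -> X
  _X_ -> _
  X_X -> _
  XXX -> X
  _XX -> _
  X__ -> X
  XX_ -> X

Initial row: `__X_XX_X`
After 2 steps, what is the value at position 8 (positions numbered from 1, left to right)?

X____X__
_XXX__X_
position 8 holds _

_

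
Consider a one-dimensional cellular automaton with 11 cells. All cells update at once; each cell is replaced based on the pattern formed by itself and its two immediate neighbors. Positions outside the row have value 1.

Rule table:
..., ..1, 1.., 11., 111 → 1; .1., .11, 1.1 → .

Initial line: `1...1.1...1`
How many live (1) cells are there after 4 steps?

step 1: 1111...111.
step 2: 1111111.11.
step 3: 1111111..1.
step 4: 111111111..
count of 1: 9

9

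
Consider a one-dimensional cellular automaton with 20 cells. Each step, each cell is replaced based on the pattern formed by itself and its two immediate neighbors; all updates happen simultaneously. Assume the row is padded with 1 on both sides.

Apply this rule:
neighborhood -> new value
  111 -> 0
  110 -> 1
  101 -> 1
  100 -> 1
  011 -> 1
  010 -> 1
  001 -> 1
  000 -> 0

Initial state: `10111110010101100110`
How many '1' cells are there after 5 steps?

step 1: 11100011111111111111
step 2: 00110110000000000000
step 3: 11111111000000000001
step 4: 00000001100000000011
step 5: 10000011110000000110
count of 1: 7

7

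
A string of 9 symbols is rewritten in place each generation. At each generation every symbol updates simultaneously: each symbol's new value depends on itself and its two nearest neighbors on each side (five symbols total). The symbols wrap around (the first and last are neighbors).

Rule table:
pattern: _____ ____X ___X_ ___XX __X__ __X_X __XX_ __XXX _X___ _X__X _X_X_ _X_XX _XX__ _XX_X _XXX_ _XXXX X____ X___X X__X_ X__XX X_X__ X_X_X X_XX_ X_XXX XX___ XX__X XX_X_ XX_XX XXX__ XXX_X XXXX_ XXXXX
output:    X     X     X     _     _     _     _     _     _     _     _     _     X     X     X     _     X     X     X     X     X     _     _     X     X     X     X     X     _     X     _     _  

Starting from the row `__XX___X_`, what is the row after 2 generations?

__X____XX

X__XXXX__
__X____XX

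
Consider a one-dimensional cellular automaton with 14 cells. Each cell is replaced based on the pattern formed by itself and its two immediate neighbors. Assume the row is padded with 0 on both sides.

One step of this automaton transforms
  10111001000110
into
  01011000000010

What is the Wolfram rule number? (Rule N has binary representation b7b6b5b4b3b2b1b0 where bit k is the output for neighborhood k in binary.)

224

position 3: 111 → 1  (bit 7 = 1)
position 4: 110 → 1  (bit 6 = 1)
position 1: 101 → 1  (bit 5 = 1)
position 5: 100 → 0  (bit 4 = 0)
position 2: 011 → 0  (bit 3 = 0)
position 0: 010 → 0  (bit 2 = 0)
position 6: 001 → 0  (bit 1 = 0)
position 9: 000 → 0  (bit 0 = 0)
bits b7..b0 = 11100000 = 224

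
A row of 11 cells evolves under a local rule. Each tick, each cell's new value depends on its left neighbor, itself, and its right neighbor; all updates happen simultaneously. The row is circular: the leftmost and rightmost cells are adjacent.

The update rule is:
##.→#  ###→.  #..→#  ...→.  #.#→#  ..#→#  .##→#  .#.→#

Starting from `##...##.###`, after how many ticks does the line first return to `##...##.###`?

.##.#####..
#####...##.
#...##.####
##.#####...
####...##.#
...##.#####
#.#####...#
###...##.##
..##.#####.
.#####...##
##...##.###

11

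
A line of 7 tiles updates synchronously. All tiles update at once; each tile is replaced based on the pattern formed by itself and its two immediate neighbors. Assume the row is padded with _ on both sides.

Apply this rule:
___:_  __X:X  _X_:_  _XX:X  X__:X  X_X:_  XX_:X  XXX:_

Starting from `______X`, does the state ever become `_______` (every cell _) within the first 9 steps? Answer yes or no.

_____X_
____X_X
___X___
__X_X__
_X___X_
X_X_X_X
_______
all cells are _ at step 7

yes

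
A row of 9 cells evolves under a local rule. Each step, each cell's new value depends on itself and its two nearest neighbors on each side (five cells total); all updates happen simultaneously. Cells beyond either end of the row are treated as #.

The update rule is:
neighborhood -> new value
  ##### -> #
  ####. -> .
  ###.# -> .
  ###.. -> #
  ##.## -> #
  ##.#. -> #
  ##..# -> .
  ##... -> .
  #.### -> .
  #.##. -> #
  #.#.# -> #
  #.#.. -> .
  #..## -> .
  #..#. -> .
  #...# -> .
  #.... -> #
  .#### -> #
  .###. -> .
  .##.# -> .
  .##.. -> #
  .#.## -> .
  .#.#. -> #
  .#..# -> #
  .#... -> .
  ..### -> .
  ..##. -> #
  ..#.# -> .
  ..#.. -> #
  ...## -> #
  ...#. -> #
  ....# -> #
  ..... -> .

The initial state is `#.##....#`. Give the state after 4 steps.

step 1: .###.###.
step 2: #...#...#
step 3: #..##..#.
step 4: #..##....

#..##....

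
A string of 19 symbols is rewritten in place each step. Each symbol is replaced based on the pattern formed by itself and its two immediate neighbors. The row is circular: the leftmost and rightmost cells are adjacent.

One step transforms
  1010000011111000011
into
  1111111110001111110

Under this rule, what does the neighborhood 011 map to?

1

At position 8 the neighborhood is 011; the next row has 1 there.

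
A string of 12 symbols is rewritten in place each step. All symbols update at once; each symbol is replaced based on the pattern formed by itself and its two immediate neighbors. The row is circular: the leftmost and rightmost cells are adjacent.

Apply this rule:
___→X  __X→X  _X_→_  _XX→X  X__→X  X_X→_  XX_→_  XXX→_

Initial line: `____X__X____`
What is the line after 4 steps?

XXXX_XX_XXXX
_____X__X___
XXXXX_XX_XXX
______X__X__

______X__X__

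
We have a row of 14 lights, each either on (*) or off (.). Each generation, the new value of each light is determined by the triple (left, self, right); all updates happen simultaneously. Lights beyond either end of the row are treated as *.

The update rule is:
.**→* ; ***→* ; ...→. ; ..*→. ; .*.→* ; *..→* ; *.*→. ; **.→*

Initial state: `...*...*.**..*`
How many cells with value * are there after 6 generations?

10

*..**..*.***.*
**.***.*.***.*
**.***.*.***.*  (fixed point — unchanged through generation 6)
count of *: 10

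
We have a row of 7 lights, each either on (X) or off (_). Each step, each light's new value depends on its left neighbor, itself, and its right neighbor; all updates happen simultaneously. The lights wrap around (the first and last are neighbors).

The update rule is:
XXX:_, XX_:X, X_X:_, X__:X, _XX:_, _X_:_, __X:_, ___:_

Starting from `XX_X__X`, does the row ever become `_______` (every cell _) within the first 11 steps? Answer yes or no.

_X__X__
__X__X_
___X__X
X___X__
_X___X_
__X___X
X__X___
_X__X__  (repeats step 1; period 7)
step 11: X___X__
step 11 is X___X__, still not uniform _

no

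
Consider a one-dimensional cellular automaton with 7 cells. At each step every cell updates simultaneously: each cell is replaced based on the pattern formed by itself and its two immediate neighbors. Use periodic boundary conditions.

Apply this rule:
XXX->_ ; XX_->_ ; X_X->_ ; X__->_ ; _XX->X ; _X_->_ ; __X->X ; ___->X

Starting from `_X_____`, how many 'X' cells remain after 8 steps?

2

step 1: X__XXXX
step 2: __XX___
step 3: XXX__XX
step 4: ____XX_
step 5: XXXXX__
step 6: X_____X
step 7: __XXXXX
step 8: _XX____
count of X: 2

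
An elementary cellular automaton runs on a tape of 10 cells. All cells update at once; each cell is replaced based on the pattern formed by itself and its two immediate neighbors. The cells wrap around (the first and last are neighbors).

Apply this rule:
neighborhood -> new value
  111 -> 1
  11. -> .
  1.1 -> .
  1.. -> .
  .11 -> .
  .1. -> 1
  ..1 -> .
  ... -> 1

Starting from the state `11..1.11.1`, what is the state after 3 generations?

1.1.1..1..

1...1.....
1.1.1.111.
1.1.1..1..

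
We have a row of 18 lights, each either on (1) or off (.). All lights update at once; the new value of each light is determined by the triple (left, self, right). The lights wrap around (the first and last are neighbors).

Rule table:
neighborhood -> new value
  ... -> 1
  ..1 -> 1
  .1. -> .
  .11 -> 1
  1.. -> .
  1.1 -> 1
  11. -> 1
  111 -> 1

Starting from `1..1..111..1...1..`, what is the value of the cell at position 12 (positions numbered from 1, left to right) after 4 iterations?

1

..1..1111.1..11..1
.1..111111..111.1.
1..1111111.11111..
..11111111111111.1
position 12 holds 1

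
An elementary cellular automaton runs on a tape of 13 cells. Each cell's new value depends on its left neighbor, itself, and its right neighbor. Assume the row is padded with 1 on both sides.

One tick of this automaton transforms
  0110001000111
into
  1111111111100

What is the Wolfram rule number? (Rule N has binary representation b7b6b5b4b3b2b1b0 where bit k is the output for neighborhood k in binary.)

127

position 11: 111 → 0  (bit 7 = 0)
position 2: 110 → 1  (bit 6 = 1)
position 0: 101 → 1  (bit 5 = 1)
position 3: 100 → 1  (bit 4 = 1)
position 1: 011 → 1  (bit 3 = 1)
position 6: 010 → 1  (bit 2 = 1)
position 5: 001 → 1  (bit 1 = 1)
position 4: 000 → 1  (bit 0 = 1)
bits b7..b0 = 01111111 = 127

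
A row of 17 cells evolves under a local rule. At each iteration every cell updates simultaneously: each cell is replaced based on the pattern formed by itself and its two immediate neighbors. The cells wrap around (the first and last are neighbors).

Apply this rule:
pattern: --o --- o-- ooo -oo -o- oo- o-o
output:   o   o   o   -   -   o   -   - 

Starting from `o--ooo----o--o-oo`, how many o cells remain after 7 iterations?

-oo---oooooooo---
o--ooo--------ooo
-oo---oooooooo---  (repeats iteration 1; period 2)
iteration 7: -oo---oooooooo---
count of o: 10

10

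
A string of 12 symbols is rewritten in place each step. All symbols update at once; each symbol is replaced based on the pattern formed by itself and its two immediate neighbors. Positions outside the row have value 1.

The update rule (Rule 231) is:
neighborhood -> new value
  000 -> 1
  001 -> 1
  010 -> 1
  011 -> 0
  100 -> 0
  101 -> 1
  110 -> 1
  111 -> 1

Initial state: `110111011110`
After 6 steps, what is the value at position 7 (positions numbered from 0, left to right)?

111011101111
111101110111
111110111011
111111011101
111111101110
111111110111
position 7 holds 1

1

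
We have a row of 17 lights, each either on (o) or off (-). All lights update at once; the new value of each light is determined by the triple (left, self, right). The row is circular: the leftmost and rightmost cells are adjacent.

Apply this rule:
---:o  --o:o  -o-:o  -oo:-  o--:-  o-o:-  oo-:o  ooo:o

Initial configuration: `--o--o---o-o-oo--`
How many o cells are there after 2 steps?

ooo-oo-ooo-o--o-o
ooo--o--oo-o-oo--
count of o: 9

9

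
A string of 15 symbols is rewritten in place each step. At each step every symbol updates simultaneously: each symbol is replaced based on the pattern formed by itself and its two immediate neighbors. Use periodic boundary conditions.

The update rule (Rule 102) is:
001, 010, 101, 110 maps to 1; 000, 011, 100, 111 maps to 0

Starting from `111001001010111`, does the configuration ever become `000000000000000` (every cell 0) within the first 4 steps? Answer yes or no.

no

001011011111000
011101100001000
100110100011000
101011100101001
step 4 is 101011100101001, still not uniform 0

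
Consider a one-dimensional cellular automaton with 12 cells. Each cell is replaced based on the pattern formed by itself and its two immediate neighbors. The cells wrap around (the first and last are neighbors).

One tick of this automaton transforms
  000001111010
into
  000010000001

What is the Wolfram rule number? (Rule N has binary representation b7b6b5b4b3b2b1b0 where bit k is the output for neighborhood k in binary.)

18

position 6: 111 → 0  (bit 7 = 0)
position 8: 110 → 0  (bit 6 = 0)
position 9: 101 → 0  (bit 5 = 0)
position 11: 100 → 1  (bit 4 = 1)
position 5: 011 → 0  (bit 3 = 0)
position 10: 010 → 0  (bit 2 = 0)
position 4: 001 → 1  (bit 1 = 1)
position 0: 000 → 0  (bit 0 = 0)
bits b7..b0 = 00010010 = 18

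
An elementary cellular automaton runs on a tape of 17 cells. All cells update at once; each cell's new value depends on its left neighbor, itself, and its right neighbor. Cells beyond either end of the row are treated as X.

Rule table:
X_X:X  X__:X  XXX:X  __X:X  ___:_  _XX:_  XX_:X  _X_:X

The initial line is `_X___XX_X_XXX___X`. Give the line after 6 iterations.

XXXXXXXXXX_XXXX_X

XXX_X_XXXX_XXX_X_
XXXXXX_XXXX_XXXXX
XXXXXXX_XXXX_XXXX
XXXXXXXX_XXXX_XXX
XXXXXXXXX_XXXX_XX
XXXXXXXXXX_XXXX_X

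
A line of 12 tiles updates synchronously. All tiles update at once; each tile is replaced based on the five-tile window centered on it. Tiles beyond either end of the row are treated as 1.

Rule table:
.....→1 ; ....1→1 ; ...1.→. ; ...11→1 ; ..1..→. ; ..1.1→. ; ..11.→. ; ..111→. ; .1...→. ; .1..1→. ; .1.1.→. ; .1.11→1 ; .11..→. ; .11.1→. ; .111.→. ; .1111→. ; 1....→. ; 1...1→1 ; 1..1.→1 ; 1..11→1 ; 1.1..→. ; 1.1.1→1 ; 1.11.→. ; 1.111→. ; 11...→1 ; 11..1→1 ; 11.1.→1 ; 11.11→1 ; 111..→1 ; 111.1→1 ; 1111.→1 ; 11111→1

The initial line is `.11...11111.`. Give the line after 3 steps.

11111..111..

1..111..1111
111..111..11
11111..111..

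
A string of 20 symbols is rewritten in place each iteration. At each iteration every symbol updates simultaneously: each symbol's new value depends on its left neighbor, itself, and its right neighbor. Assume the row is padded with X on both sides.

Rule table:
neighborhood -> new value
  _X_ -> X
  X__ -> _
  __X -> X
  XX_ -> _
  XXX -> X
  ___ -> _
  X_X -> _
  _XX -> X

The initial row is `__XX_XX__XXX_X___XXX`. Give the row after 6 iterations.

_X_X_X__XX__XXXXXXXX

iteration 1: _XX__X__XXX__X__XXXX
iteration 2: _X__XX_XXX__XX_XXXXX
iteration 3: _X_XX__XX__XX__XXXXX
iteration 4: _X_X__XX__XX__XXXXXX
iteration 5: _X_X_XX__XX__XXXXXXX
iteration 6: _X_X_X__XX__XXXXXXXX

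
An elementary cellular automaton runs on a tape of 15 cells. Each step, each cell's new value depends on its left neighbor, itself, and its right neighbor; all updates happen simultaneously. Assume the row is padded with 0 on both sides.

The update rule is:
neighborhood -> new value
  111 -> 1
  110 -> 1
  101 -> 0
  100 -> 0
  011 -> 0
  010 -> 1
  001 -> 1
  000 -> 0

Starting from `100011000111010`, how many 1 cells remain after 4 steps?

100101001011010
101101011001010
100101001011010  (repeats step 1; period 2)
step 4: 101101011001010
count of 1: 8

8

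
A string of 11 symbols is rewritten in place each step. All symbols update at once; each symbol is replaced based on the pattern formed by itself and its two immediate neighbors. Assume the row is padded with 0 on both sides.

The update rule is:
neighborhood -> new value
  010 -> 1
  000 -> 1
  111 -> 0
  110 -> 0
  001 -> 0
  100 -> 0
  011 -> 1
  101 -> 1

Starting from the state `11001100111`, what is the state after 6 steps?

11100000000

step 1: 10001000100
step 2: 10101010101
step 3: 11111111111
step 4: 10000000000
step 5: 10111111111
step 6: 11100000000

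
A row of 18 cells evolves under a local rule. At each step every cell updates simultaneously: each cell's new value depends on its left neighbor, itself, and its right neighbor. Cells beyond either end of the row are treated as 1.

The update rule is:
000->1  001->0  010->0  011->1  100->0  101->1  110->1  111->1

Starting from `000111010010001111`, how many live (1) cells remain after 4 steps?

010111100000101111
101111101110011111
111111111110011111
111111111110011111
count of 1: 16

16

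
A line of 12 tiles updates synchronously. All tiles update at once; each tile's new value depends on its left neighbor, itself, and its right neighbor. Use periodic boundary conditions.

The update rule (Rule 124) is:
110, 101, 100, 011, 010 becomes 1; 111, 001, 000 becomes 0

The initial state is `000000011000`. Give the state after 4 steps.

000000011100
000000010110
000000011111
100000010001

100000010001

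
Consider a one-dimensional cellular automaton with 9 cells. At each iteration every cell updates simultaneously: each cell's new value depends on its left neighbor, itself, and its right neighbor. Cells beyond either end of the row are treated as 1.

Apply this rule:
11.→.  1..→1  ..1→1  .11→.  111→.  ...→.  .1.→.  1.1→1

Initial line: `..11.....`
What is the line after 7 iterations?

11..1.1.1

iteration 1: 11..1...1
iteration 2: ..11.1.1.
iteration 3: 11..1.1.1
iteration 4: ..11.1.1.  (repeats iteration 2; period 2)
iteration 7: 11..1.1.1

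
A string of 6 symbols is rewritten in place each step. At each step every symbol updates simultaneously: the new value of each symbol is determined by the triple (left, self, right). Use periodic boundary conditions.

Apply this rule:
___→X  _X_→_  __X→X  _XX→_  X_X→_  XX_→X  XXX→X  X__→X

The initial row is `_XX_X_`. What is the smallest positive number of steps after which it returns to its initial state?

3

step 1: X_X__X
step 2: X__XX_
step 3: _XX_X_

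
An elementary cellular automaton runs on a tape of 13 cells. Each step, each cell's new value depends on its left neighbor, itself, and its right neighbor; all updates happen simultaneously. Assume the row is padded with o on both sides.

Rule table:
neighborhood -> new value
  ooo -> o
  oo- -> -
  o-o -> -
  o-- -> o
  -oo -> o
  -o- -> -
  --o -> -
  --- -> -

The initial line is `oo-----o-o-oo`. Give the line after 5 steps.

--o---o----oo

o-o--------oo
---o-------oo
o---o------oo
-o---o-----oo
--o---o----oo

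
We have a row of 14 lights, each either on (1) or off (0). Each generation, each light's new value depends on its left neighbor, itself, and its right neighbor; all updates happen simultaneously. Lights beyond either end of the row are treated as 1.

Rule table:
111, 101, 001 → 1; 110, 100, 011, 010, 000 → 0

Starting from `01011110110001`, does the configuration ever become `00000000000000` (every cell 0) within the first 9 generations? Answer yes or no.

no

10101101000010
01010010000101
10100100001010
01001000010101
10010000101010
00100001010101
01000010101010
10000101010101
00001010101010
generation 9 is 00001010101010, still not uniform 0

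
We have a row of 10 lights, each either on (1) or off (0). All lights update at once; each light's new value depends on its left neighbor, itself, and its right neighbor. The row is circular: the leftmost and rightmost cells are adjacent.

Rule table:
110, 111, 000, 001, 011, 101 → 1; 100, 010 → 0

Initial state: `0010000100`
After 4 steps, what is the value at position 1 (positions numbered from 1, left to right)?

step 1: 1100111001
step 2: 1101111011
step 3: 1111111111
step 4: 1111111111
position 1 holds 1

1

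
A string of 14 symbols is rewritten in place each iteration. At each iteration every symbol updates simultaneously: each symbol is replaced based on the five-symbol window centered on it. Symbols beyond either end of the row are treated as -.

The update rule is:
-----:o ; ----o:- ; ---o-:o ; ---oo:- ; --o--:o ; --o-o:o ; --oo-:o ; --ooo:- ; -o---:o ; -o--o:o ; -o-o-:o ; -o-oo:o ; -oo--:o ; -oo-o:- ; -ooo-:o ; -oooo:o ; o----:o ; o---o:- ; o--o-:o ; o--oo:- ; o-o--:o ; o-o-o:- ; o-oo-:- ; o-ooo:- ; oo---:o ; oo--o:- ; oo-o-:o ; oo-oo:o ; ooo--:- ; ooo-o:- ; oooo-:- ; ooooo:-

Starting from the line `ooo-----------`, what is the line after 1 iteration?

-o-ooooooooooo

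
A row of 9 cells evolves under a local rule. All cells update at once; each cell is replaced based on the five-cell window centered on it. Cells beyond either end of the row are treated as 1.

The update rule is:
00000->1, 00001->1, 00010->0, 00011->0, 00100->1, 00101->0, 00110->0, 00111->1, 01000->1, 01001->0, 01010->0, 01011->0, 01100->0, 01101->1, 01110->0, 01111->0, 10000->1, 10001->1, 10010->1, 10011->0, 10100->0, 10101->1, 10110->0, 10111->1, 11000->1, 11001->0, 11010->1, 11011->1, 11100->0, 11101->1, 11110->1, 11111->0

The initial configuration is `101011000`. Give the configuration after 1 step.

111000110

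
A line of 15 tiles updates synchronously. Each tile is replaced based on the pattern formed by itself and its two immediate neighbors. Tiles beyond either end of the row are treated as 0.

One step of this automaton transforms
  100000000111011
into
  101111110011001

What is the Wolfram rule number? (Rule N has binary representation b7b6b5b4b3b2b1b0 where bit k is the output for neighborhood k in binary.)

position 10: 111 → 1  (bit 7 = 1)
position 11: 110 → 1  (bit 6 = 1)
position 12: 101 → 0  (bit 5 = 0)
position 1: 100 → 0  (bit 4 = 0)
position 9: 011 → 0  (bit 3 = 0)
position 0: 010 → 1  (bit 2 = 1)
position 8: 001 → 0  (bit 1 = 0)
position 2: 000 → 1  (bit 0 = 1)
bits b7..b0 = 11000101 = 197

197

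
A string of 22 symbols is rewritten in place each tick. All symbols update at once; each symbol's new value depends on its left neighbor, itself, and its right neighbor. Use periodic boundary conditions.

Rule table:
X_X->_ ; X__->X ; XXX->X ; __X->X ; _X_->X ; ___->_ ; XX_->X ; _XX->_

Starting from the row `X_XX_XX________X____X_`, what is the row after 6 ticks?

XXX_XXXXXX_XXX_XXXXXX_

X__X__XX______XXX__XX_
XXXXXX_XX____X_XXXX_X_
_XXXXX__XX__XX__XXX_X_
X_XXXXXX_XXX_XXX_XX_XX
X__XXXXX__XX__XX__X__X
XXX_XXXXXX_XXX_XXXXXX_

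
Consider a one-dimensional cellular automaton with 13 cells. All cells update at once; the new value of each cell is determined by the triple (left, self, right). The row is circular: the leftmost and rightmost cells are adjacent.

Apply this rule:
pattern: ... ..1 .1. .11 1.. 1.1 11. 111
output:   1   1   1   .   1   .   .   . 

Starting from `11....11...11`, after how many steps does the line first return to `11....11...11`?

..1111..111..
11....11...11

2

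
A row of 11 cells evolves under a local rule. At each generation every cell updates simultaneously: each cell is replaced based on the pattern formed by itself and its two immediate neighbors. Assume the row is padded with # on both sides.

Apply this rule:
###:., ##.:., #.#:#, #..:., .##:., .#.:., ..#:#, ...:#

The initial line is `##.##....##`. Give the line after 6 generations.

generation 1: ..#...###..
generation 2: .#..##....#
generation 3: #..#...###.
generation 4: ..#..##...#
generation 5: .#..#...##.
generation 6: #..#..##..#

#..#..##..#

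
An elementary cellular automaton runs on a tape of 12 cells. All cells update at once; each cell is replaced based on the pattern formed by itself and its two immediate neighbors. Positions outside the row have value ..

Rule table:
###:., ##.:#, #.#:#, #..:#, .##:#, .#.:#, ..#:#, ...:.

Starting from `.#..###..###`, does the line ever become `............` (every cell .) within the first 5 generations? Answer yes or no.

#####.####.#
#...###..###
##.##.####.#
#######..###
#.....####.#
generation 5 is #.....####.#, still not uniform .

no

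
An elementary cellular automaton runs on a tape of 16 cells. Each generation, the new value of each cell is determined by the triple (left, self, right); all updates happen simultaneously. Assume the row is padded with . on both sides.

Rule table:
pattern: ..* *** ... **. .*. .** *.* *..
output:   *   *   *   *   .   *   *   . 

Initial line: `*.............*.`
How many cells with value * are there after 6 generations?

15

..************..
**************.*
***************.
***************.  (fixed point — unchanged through generation 6)
count of *: 15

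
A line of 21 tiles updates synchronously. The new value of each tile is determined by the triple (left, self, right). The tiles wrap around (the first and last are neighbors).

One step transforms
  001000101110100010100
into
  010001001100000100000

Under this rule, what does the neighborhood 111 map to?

At position 9 the neighborhood is 111; the next row has 1 there.

1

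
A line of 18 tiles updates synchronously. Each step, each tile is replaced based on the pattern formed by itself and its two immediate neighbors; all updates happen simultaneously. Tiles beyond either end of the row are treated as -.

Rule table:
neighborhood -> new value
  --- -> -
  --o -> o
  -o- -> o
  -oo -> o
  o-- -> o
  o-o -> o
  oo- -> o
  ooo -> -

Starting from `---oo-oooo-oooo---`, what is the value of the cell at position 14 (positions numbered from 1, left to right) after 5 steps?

o

step 1: --ooooo--ooo--oo--
step 2: -oo---oooo-oooooo-
step 3: oooo-oo--ooo----oo
step 4: o--ooooooo-oo--ooo
step 5: oooo-----ooooooo-o
position 14 holds o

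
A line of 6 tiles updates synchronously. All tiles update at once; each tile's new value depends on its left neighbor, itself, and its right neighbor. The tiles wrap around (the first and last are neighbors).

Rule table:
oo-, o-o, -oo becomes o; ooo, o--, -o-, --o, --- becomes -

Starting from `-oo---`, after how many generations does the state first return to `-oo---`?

generation 1: -oo---

1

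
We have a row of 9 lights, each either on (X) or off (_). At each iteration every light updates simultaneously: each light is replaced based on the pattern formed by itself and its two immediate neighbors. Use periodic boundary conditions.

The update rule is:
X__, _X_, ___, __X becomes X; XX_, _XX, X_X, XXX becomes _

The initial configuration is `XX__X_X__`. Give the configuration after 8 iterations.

XX_______

__XXX_XXX
XX_______
__XXXXXXX
XX_______  (repeats iteration 2; period 2)
iteration 8: XX_______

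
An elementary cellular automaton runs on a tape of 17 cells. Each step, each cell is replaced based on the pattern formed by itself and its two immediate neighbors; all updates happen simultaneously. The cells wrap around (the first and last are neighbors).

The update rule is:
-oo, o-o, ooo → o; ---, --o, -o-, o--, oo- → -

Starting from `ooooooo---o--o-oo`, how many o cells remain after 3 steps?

oooooo--------ooo
ooooo---------ooo
oooo----------ooo
count of o: 7

7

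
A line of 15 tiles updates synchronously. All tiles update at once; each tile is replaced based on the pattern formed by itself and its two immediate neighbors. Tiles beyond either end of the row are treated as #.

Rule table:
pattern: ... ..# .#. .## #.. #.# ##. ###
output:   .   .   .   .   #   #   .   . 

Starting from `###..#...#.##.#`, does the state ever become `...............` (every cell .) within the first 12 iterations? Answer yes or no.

iteration 1: ...#..#...#..#.
iteration 2: #...#..#...#..#
iteration 3: .#...#..#...#..
iteration 4: #.#...#..#...#.
iteration 5: .#.#...#..#...#
iteration 6: #.#.#...#..#...
iteration 7: .#.#.#...#..#..
iteration 8: #.#.#.#...#..#.
iteration 9: .#.#.#.#...#..#
iteration 10: #.#.#.#.#...#..
iteration 11: .#.#.#.#.#...#.
iteration 12: #.#.#.#.#.#...#
iteration 12 is #.#.#.#.#.#...#, still not uniform .

no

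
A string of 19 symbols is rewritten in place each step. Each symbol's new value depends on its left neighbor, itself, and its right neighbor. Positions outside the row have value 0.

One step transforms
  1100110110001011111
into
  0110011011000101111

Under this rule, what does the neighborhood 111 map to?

At position 15 the neighborhood is 111; the next row has 1 there.

1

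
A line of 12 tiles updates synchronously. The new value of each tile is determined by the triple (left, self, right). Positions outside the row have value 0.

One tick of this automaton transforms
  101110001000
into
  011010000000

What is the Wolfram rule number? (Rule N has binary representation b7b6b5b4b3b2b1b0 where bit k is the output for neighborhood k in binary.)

104

position 3: 111 → 0  (bit 7 = 0)
position 4: 110 → 1  (bit 6 = 1)
position 1: 101 → 1  (bit 5 = 1)
position 5: 100 → 0  (bit 4 = 0)
position 2: 011 → 1  (bit 3 = 1)
position 0: 010 → 0  (bit 2 = 0)
position 7: 001 → 0  (bit 1 = 0)
position 6: 000 → 0  (bit 0 = 0)
bits b7..b0 = 01101000 = 104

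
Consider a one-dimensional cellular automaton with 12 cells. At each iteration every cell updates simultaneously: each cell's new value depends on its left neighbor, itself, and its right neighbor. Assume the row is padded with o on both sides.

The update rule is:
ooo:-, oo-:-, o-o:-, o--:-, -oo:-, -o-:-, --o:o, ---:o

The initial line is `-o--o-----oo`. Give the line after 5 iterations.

iteration 1: ---o--oooo--
iteration 2: -oo--o-----o
iteration 3: ----o--oooo-
iteration 4: -ooo--o-----
iteration 5: -----o--oooo

-----o--oooo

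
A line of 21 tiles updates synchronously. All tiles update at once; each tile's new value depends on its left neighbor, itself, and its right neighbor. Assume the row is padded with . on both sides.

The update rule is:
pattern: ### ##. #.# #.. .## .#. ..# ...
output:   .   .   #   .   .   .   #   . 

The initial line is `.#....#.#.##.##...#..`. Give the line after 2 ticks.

....#.#.#..#....#....

tick 1: #....#.#.#..#....#...
tick 2: ....#.#.#..#....#....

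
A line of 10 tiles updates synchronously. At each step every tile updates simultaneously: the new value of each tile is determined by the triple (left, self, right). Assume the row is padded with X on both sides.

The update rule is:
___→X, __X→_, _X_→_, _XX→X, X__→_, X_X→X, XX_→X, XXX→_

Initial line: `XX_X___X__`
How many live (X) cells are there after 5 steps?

_XX__X____
XXX____XX_
__X_XX_XXX
___XXXXX__
_X_X___X__
count of X: 3

3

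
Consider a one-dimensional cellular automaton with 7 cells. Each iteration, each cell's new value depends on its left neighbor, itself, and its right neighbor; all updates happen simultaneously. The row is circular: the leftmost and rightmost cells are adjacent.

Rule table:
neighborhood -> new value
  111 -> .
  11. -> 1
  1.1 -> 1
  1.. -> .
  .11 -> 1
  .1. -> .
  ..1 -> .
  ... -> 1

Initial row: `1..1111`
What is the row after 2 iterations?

iteration 1: 1..1...
iteration 2: .....1.

.....1.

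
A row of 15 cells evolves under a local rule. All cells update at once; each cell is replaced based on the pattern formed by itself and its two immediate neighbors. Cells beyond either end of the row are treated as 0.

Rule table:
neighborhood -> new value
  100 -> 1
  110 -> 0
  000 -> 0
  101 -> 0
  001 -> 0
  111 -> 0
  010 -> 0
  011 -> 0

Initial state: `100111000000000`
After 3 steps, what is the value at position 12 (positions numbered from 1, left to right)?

010000100000000
001000010000000
000100001000000
position 12 holds 0

0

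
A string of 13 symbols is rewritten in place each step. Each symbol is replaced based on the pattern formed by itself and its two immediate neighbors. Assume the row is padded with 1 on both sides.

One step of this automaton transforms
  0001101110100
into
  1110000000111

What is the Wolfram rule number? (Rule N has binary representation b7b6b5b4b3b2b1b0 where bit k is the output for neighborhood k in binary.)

23

position 7: 111 → 0  (bit 7 = 0)
position 4: 110 → 0  (bit 6 = 0)
position 5: 101 → 0  (bit 5 = 0)
position 0: 100 → 1  (bit 4 = 1)
position 3: 011 → 0  (bit 3 = 0)
position 10: 010 → 1  (bit 2 = 1)
position 2: 001 → 1  (bit 1 = 1)
position 1: 000 → 1  (bit 0 = 1)
bits b7..b0 = 00010111 = 23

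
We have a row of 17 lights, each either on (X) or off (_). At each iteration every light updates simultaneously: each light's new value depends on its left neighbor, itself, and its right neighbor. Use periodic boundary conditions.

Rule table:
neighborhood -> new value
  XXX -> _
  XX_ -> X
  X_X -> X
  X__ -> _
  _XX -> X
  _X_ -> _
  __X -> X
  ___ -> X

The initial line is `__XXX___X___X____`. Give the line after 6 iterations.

XX___XXX_XX_XXXX_

iteration 1: XXX_X_XX__XX__XXX
iteration 2: __XX_XXX_XXX_XX__
iteration 3: XXXXXX_XXX_XXXX_X
iteration 4: _____XXX_XXX__XXX
iteration 5: _XXXXX_XXX_X_XX_X
iteration 6: XX___XXX_XX_XXXX_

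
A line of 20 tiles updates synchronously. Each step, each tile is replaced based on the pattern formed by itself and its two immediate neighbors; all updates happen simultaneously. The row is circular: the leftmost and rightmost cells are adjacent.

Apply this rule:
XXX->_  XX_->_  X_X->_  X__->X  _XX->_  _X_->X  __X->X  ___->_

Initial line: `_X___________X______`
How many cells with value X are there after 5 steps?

6

step 1: XXX_________XXX_____
step 2: ___X_______X___X___X
step 3: X_XXX_____XXX_XXX_XX
step 4: _____X___X__________
step 5: ____XXX_XXX_________
count of X: 6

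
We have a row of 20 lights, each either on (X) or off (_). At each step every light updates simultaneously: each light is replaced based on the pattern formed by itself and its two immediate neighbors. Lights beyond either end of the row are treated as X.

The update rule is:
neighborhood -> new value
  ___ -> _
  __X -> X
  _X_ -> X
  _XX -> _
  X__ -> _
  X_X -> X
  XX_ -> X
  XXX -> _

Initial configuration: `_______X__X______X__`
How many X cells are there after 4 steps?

7

step 1: ______XX_XX_____XX_X
step 2: _____X_XX_X____X_XX_
step 3: ____XXX_XXX___XXX_XX
step 4: ___X__XX__X__X__XX__
count of X: 7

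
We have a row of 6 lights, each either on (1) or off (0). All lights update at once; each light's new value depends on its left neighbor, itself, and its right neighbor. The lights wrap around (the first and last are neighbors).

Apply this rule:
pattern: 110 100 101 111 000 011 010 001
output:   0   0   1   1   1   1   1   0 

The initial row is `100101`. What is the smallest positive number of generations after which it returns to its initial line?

generation 1: 000111
generation 2: 010110
generation 3: 011100
generation 4: 011001
generation 5: 110001
generation 6: 100101

6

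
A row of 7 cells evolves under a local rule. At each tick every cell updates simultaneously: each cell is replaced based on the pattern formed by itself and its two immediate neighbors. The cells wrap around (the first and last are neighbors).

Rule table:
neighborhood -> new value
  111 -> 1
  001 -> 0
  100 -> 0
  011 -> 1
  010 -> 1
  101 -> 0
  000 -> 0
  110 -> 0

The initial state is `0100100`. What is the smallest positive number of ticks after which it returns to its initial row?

1

tick 1: 0100100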